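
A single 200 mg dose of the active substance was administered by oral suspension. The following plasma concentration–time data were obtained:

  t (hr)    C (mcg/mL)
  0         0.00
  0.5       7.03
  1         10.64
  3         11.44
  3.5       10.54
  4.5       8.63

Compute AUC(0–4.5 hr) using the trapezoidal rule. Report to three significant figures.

Trapezoidal AUC_0→4.5:
  [0→0.5]: (0.00+7.03)/2 × 0.5 = 1.7575
  [0.5→1]: (7.03+10.64)/2 × 0.5 = 4.4175
  [1→3]: (10.64+11.44)/2 × 2 = 22.08
  [3→3.5]: (11.44+10.54)/2 × 0.5 = 5.495
  [3.5→4.5]: (10.54+8.63)/2 × 1 = 9.585
  Sum = 43.335 mcg/mL·hr

AUC = 43.3 mcg/mL·hr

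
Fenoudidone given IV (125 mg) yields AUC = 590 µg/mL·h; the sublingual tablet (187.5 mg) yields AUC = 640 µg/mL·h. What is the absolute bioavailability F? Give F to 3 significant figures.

F = (AUC_ev / D_ev) / (AUC_iv / D_iv)
  = (640/187.5) / (590/125)
  = 3.41333 / 4.72 = 0.7232

F = 0.723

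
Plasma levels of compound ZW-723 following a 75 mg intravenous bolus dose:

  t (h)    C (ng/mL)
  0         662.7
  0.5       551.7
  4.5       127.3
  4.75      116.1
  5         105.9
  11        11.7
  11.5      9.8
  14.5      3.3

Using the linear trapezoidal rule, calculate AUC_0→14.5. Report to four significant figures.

Trapezoidal AUC_0→14.5:
  [0→0.5]: (662.7+551.7)/2 × 0.5 = 303.6
  [0.5→4.5]: (551.7+127.3)/2 × 4 = 1358.0
  [4.5→4.75]: (127.3+116.1)/2 × 0.25 = 30.425
  [4.75→5]: (116.1+105.9)/2 × 0.25 = 27.75
  [5→11]: (105.9+11.7)/2 × 6 = 352.8
  [11→11.5]: (11.7+9.8)/2 × 0.5 = 5.375
  [11.5→14.5]: (9.8+3.3)/2 × 3 = 19.65
  Sum = 2097.6 ng/mL·h

AUC = 2098 ng/mL·h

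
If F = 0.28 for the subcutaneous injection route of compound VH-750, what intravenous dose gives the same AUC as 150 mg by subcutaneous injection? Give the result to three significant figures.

Systemic exposure from an extravascular dose = F × D_ev, so the equivalent IV dose is F × D_ev.
D_iv = F × D_ev = 0.28 × 150 = 42 mg

D_iv = 42.0 mg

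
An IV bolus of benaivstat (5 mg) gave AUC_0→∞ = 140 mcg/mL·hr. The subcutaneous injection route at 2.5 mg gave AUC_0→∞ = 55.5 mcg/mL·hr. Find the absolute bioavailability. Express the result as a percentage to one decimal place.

F = (AUC_ev / D_ev) / (AUC_iv / D_iv)
  = (55.5/2.5) / (140/5)
  = 22.2 / 28 = 0.7929
  = 79.29%

F = 79.3%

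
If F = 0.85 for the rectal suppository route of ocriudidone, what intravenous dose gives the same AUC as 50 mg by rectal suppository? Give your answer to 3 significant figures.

D_iv = 42.5 mg

Systemic exposure from an extravascular dose = F × D_ev, so the equivalent IV dose is F × D_ev.
D_iv = F × D_ev = 0.85 × 50 = 42.5 mg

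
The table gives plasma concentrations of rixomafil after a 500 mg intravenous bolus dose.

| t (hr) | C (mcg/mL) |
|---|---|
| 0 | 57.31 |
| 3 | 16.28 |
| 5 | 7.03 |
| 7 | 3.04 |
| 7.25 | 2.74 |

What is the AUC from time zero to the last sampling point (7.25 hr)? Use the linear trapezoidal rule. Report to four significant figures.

AUC = 144.5 mcg/mL·hr

Trapezoidal AUC_0→7.25:
  [0→3]: (57.31+16.28)/2 × 3 = 110.385
  [3→5]: (16.28+7.03)/2 × 2 = 23.31
  [5→7]: (7.03+3.04)/2 × 2 = 10.07
  [7→7.25]: (3.04+2.74)/2 × 0.25 = 0.7225
  Sum = 144.4875 mcg/mL·hr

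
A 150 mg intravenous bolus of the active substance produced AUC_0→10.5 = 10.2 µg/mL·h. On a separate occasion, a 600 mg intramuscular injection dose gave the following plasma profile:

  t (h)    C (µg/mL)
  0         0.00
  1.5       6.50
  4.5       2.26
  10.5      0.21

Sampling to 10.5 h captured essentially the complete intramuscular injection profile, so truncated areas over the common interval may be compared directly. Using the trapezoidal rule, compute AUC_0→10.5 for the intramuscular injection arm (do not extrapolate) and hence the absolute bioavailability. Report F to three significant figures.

Trapezoidal AUC_0→10.5 (intramuscular injection):
  [0→1.5]: (0.00+6.50)/2 × 1.5 = 4.875
  [1.5→4.5]: (6.50+2.26)/2 × 3 = 13.14
  [4.5→10.5]: (2.26+0.21)/2 × 6 = 7.41
  Sum = 25.425 µg/mL·h
F = (AUC_ev/D_ev)/(AUC_iv/D_iv) = (25.425/600)/(10.2/150) = 0.042375/0.068 = 0.6232

F = 0.623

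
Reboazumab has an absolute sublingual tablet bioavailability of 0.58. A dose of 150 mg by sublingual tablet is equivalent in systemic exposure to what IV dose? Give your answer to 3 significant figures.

Systemic exposure from an extravascular dose = F × D_ev, so the equivalent IV dose is F × D_ev.
D_iv = F × D_ev = 0.58 × 150 = 87 mg

D_iv = 87.0 mg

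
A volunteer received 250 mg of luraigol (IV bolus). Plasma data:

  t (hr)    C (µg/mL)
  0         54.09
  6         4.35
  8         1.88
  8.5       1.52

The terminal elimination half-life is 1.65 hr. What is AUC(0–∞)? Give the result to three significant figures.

AUC = 186 µg/mL·hr

Trapezoidal AUC_0→8.5:
  [0→6]: (54.09+4.35)/2 × 6 = 175.32
  [6→8]: (4.35+1.88)/2 × 2 = 6.23
  [8→8.5]: (1.88+1.52)/2 × 0.5 = 0.85
  Sum = 182.4 µg/mL·hr
k_e = ln2 / t½ = 0.693147 / 1.65 = 0.4201 hr^-1
Extrapolated tail: C_last / k_e = 1.52 / 0.4201 = 3.618
AUC_0→∞ = 182.4 + 3.618 = 186.018 µg/mL·hr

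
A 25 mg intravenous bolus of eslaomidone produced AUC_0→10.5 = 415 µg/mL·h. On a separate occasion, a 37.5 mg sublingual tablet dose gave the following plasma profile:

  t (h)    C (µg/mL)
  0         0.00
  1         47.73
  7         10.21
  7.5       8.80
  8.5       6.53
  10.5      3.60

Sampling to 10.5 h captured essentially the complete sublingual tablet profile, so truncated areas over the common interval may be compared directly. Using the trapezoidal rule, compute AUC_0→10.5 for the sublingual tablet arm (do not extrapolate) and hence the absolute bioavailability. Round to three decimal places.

Trapezoidal AUC_0→10.5 (sublingual tablet):
  [0→1]: (0.00+47.73)/2 × 1 = 23.865
  [1→7]: (47.73+10.21)/2 × 6 = 173.82
  [7→7.5]: (10.21+8.80)/2 × 0.5 = 4.7525
  [7.5→8.5]: (8.80+6.53)/2 × 1 = 7.665
  [8.5→10.5]: (6.53+3.60)/2 × 2 = 10.13
  Sum = 220.2325 µg/mL·h
F = (AUC_ev/D_ev)/(AUC_iv/D_iv) = (220.2325/37.5)/(415/25) = 5.87287/16.6 = 0.3538

F = 0.354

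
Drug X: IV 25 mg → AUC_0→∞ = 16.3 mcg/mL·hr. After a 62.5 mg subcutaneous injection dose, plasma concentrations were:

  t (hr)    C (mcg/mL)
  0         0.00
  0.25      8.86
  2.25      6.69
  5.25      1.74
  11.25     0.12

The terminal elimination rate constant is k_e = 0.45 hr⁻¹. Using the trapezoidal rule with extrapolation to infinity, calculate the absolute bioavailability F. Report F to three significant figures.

F = 0.863

Trapezoidal AUC_0→11.25 (subcutaneous injection):
  [0→0.25]: (0.00+8.86)/2 × 0.25 = 1.1075
  [0.25→2.25]: (8.86+6.69)/2 × 2 = 15.55
  [2.25→5.25]: (6.69+1.74)/2 × 3 = 12.645
  [5.25→11.25]: (1.74+0.12)/2 × 6 = 5.58
  Sum = 34.8825 mcg/mL·hr
Tail: C_last/k_e = 0.12/0.45 = 0.267
AUC_0→∞ (subcutaneous injection) = 34.8825 + 0.267 = 35.1495 mcg/mL·hr
F = (AUC_ev/D_ev)/(AUC_iv/D_iv) = (35.1495/62.5)/(16.3/25) = 0.562392/0.652 = 0.8626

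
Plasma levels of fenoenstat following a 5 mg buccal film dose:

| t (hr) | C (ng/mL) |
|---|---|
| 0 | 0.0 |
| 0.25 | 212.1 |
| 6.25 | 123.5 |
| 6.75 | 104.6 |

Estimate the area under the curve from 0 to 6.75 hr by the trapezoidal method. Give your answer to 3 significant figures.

Trapezoidal AUC_0→6.75:
  [0→0.25]: (0.0+212.1)/2 × 0.25 = 26.5125
  [0.25→6.25]: (212.1+123.5)/2 × 6 = 1006.8
  [6.25→6.75]: (123.5+104.6)/2 × 0.5 = 57.025
  Sum = 1090.3375 ng/mL·hr

AUC = 1090 ng/mL·hr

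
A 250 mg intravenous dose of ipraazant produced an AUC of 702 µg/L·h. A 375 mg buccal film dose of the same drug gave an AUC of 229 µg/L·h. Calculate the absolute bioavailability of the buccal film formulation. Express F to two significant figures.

F = 0.22

F = (AUC_ev / D_ev) / (AUC_iv / D_iv)
  = (229/375) / (702/250)
  = 0.610667 / 2.808 = 0.2175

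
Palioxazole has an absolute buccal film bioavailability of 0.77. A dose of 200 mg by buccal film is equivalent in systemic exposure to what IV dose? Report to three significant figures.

D_iv = 154 mg

Systemic exposure from an extravascular dose = F × D_ev, so the equivalent IV dose is F × D_ev.
D_iv = F × D_ev = 0.77 × 200 = 154 mg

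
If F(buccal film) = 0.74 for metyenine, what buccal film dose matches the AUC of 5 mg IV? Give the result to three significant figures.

D_buccal = 6.76 mg

For equal systemic exposure: F × D_ev = D_iv
D_ev = D_iv / F = 5 / 0.74 = 6.75676 mg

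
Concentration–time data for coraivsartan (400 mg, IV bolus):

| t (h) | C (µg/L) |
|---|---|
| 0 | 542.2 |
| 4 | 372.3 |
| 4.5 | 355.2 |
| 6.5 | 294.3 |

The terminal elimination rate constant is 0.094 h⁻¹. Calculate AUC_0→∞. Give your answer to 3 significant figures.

Trapezoidal AUC_0→6.5:
  [0→4]: (542.2+372.3)/2 × 4 = 1829.0
  [4→4.5]: (372.3+355.2)/2 × 0.5 = 181.875
  [4.5→6.5]: (355.2+294.3)/2 × 2 = 649.5
  Sum = 2660.375 µg/L·h
Extrapolated tail: C_last / k_e = 294.3 / 0.094 = 3130.851
AUC_0→∞ = 2660.375 + 3130.851 = 5791.226 µg/L·h

AUC = 5790 µg/L·h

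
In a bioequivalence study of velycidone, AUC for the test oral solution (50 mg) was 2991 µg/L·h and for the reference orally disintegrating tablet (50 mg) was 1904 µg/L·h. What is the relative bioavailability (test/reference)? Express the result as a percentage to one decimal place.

F_rel = (AUC_test/D_test) / (AUC_ref/D_ref)
      = (2991/50) / (1904/50)
      = 59.82 / 38.08 = 1.5709 = 157.09%

F_rel = 157.1%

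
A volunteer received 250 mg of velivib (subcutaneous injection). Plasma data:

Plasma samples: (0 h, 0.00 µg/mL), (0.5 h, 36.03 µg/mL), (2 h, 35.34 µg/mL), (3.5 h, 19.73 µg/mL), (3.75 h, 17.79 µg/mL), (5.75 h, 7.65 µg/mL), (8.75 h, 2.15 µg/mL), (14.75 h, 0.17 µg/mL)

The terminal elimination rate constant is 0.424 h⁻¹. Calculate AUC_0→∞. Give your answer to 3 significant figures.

Trapezoidal AUC_0→14.75:
  [0→0.5]: (0.00+36.03)/2 × 0.5 = 9.0075
  [0.5→2]: (36.03+35.34)/2 × 1.5 = 53.5275
  [2→3.5]: (35.34+19.73)/2 × 1.5 = 41.3025
  [3.5→3.75]: (19.73+17.79)/2 × 0.25 = 4.69
  [3.75→5.75]: (17.79+7.65)/2 × 2 = 25.44
  [5.75→8.75]: (7.65+2.15)/2 × 3 = 14.7
  [8.75→14.75]: (2.15+0.17)/2 × 6 = 6.96
  Sum = 155.6275 µg/mL·h
Extrapolated tail: C_last / k_e = 0.17 / 0.424 = 0.401
AUC_0→∞ = 155.6275 + 0.401 = 156.0285 µg/mL·h

AUC = 156 µg/mL·h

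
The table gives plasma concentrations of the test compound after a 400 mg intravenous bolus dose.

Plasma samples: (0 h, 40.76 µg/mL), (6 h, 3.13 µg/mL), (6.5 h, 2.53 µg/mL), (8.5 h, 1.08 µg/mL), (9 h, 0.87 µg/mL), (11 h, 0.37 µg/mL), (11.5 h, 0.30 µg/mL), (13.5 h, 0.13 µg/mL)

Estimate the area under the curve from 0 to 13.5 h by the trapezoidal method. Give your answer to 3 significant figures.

Trapezoidal AUC_0→13.5:
  [0→6]: (40.76+3.13)/2 × 6 = 131.67
  [6→6.5]: (3.13+2.53)/2 × 0.5 = 1.415
  [6.5→8.5]: (2.53+1.08)/2 × 2 = 3.61
  [8.5→9]: (1.08+0.87)/2 × 0.5 = 0.4875
  [9→11]: (0.87+0.37)/2 × 2 = 1.24
  [11→11.5]: (0.37+0.30)/2 × 0.5 = 0.1675
  [11.5→13.5]: (0.30+0.13)/2 × 2 = 0.43
  Sum = 139.02 µg/mL·h

AUC = 139 µg/mL·h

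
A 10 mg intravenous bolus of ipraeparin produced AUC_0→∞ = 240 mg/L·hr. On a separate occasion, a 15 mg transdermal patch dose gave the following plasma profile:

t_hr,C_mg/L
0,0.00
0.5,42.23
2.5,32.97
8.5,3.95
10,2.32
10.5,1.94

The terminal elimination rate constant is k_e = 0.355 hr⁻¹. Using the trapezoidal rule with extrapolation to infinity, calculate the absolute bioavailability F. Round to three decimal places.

F = 0.577

Trapezoidal AUC_0→10.5 (transdermal patch):
  [0→0.5]: (0.00+42.23)/2 × 0.5 = 10.5575
  [0.5→2.5]: (42.23+32.97)/2 × 2 = 75.2
  [2.5→8.5]: (32.97+3.95)/2 × 6 = 110.76
  [8.5→10]: (3.95+2.32)/2 × 1.5 = 4.7025
  [10→10.5]: (2.32+1.94)/2 × 0.5 = 1.065
  Sum = 202.285 mg/L·hr
Tail: C_last/k_e = 1.94/0.355 = 5.465
AUC_0→∞ (transdermal patch) = 202.285 + 5.465 = 207.75 mg/L·hr
F = (AUC_ev/D_ev)/(AUC_iv/D_iv) = (207.75/15)/(240/10) = 13.85/24 = 0.5771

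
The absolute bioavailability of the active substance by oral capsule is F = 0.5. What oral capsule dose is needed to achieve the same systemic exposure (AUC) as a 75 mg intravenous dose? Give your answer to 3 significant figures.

D_oral = 150 mg

For equal systemic exposure: F × D_ev = D_iv
D_ev = D_iv / F = 75 / 0.5 = 150 mg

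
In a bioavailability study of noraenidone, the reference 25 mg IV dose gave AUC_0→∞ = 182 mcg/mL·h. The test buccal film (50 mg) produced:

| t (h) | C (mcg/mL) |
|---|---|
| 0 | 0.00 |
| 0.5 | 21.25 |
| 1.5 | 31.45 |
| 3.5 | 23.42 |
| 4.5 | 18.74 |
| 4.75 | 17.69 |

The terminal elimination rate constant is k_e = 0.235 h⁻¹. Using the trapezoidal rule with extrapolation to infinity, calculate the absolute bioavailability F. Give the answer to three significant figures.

F = 0.515

Trapezoidal AUC_0→4.75 (buccal film):
  [0→0.5]: (0.00+21.25)/2 × 0.5 = 5.3125
  [0.5→1.5]: (21.25+31.45)/2 × 1 = 26.35
  [1.5→3.5]: (31.45+23.42)/2 × 2 = 54.87
  [3.5→4.5]: (23.42+18.74)/2 × 1 = 21.08
  [4.5→4.75]: (18.74+17.69)/2 × 0.25 = 4.55375
  Sum = 112.16625 mcg/mL·h
Tail: C_last/k_e = 17.69/0.235 = 75.277
AUC_0→∞ (buccal film) = 112.16625 + 75.277 = 187.44325 mcg/mL·h
F = (AUC_ev/D_ev)/(AUC_iv/D_iv) = (187.44325/50)/(182/25) = 3.748865/7.28 = 0.5150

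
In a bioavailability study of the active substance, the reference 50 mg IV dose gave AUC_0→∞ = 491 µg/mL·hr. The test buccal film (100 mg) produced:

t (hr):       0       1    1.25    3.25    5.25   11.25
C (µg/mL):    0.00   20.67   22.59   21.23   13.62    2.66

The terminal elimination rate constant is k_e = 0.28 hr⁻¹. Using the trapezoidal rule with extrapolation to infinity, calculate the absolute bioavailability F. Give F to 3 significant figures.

Trapezoidal AUC_0→11.25 (buccal film):
  [0→1]: (0.00+20.67)/2 × 1 = 10.335
  [1→1.25]: (20.67+22.59)/2 × 0.25 = 5.4075
  [1.25→3.25]: (22.59+21.23)/2 × 2 = 43.82
  [3.25→5.25]: (21.23+13.62)/2 × 2 = 34.85
  [5.25→11.25]: (13.62+2.66)/2 × 6 = 48.84
  Sum = 143.2525 µg/mL·hr
Tail: C_last/k_e = 2.66/0.28 = 9.500
AUC_0→∞ (buccal film) = 143.2525 + 9.500 = 152.7525 µg/mL·hr
F = (AUC_ev/D_ev)/(AUC_iv/D_iv) = (152.7525/100)/(491/50) = 1.527525/9.82 = 0.1556

F = 0.156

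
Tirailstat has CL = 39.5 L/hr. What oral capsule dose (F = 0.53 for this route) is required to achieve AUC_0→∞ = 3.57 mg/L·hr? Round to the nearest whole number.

Dose = CL × AUC_0→∞ / F
     = 39.5 × 3.57 / 0.53 = 266.066 mg

Dose = 266 mg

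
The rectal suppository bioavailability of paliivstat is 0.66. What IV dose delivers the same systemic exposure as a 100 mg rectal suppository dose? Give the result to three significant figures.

D_iv = 66.0 mg

Systemic exposure from an extravascular dose = F × D_ev, so the equivalent IV dose is F × D_ev.
D_iv = F × D_ev = 0.66 × 100 = 66 mg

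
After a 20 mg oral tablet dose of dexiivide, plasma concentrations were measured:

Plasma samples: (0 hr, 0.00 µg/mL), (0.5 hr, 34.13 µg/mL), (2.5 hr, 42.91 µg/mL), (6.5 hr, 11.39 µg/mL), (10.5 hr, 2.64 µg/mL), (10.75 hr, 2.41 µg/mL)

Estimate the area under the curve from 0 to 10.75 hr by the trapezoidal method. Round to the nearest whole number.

AUC = 223 µg/mL·hr

Trapezoidal AUC_0→10.75:
  [0→0.5]: (0.00+34.13)/2 × 0.5 = 8.5325
  [0.5→2.5]: (34.13+42.91)/2 × 2 = 77.04
  [2.5→6.5]: (42.91+11.39)/2 × 4 = 108.6
  [6.5→10.5]: (11.39+2.64)/2 × 4 = 28.06
  [10.5→10.75]: (2.64+2.41)/2 × 0.25 = 0.63125
  Sum = 222.86375 µg/mL·hr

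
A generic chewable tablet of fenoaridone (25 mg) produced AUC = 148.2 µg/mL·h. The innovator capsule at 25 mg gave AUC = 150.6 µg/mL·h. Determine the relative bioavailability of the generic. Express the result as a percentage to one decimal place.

F_rel = 98.4%

F_rel = (AUC_test/D_test) / (AUC_ref/D_ref)
      = (148.2/25) / (150.6/25)
      = 5.928 / 6.024 = 0.9841 = 98.41%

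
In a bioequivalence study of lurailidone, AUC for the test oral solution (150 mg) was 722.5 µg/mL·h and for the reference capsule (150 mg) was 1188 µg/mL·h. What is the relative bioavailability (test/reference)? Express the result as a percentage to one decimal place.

F_rel = (AUC_test/D_test) / (AUC_ref/D_ref)
      = (722.5/150) / (1188/150)
      = 4.81667 / 7.92 = 0.6082 = 60.82%

F_rel = 60.8%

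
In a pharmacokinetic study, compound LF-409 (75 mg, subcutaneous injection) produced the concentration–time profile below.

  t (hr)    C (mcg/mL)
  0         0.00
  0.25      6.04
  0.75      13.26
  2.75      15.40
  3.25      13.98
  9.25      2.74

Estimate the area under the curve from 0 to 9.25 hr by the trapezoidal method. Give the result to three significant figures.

AUC = 91.7 mcg/mL·hr

Trapezoidal AUC_0→9.25:
  [0→0.25]: (0.00+6.04)/2 × 0.25 = 0.755
  [0.25→0.75]: (6.04+13.26)/2 × 0.5 = 4.825
  [0.75→2.75]: (13.26+15.40)/2 × 2 = 28.66
  [2.75→3.25]: (15.40+13.98)/2 × 0.5 = 7.345
  [3.25→9.25]: (13.98+2.74)/2 × 6 = 50.16
  Sum = 91.745 mcg/mL·hr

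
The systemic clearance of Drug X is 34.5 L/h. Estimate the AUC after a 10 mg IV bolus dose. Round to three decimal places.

AUC = 0.290 mg/L·h

AUC_0→∞ = Dose_iv / CL
        = 10 / 34.5 = 0.289855 mg/L·h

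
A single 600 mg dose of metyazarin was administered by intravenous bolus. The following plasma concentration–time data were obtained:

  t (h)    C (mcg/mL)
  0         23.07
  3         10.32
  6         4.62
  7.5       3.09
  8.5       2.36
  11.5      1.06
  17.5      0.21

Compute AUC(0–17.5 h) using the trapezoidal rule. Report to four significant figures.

Trapezoidal AUC_0→17.5:
  [0→3]: (23.07+10.32)/2 × 3 = 50.085
  [3→6]: (10.32+4.62)/2 × 3 = 22.41
  [6→7.5]: (4.62+3.09)/2 × 1.5 = 5.7825
  [7.5→8.5]: (3.09+2.36)/2 × 1 = 2.725
  [8.5→11.5]: (2.36+1.06)/2 × 3 = 5.13
  [11.5→17.5]: (1.06+0.21)/2 × 6 = 3.81
  Sum = 89.9425 mcg/mL·h

AUC = 89.94 mcg/mL·h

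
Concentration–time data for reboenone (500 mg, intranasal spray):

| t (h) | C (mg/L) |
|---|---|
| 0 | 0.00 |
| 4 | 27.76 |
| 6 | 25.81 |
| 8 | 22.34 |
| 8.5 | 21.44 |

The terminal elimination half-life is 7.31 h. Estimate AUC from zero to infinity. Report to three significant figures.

AUC = 394 mg/L·h

Trapezoidal AUC_0→8.5:
  [0→4]: (0.00+27.76)/2 × 4 = 55.52
  [4→6]: (27.76+25.81)/2 × 2 = 53.57
  [6→8]: (25.81+22.34)/2 × 2 = 48.15
  [8→8.5]: (22.34+21.44)/2 × 0.5 = 10.945
  Sum = 168.185 mg/L·h
k_e = ln2 / t½ = 0.693147 / 7.31 = 0.0948 h^-1
Extrapolated tail: C_last / k_e = 21.44 / 0.0948 = 226.160
AUC_0→∞ = 168.185 + 226.160 = 394.345 mg/L·h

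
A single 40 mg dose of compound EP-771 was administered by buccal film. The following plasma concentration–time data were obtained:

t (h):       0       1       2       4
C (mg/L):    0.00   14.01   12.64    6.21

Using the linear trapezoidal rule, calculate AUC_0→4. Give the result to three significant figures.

Trapezoidal AUC_0→4:
  [0→1]: (0.00+14.01)/2 × 1 = 7.005
  [1→2]: (14.01+12.64)/2 × 1 = 13.325
  [2→4]: (12.64+6.21)/2 × 2 = 18.85
  Sum = 39.18 mg/L·h

AUC = 39.2 mg/L·h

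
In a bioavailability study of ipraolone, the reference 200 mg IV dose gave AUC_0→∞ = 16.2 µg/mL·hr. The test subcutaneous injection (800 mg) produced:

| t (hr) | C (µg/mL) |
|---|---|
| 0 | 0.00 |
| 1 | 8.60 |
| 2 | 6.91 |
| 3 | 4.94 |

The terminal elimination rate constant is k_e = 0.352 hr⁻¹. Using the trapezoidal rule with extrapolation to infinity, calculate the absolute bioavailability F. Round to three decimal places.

F = 0.494

Trapezoidal AUC_0→3 (subcutaneous injection):
  [0→1]: (0.00+8.60)/2 × 1 = 4.3
  [1→2]: (8.60+6.91)/2 × 1 = 7.755
  [2→3]: (6.91+4.94)/2 × 1 = 5.925
  Sum = 17.98 µg/mL·hr
Tail: C_last/k_e = 4.94/0.352 = 14.034
AUC_0→∞ (subcutaneous injection) = 17.98 + 14.034 = 32.014 µg/mL·hr
F = (AUC_ev/D_ev)/(AUC_iv/D_iv) = (32.014/800)/(16.2/200) = 0.0400175/0.081 = 0.4940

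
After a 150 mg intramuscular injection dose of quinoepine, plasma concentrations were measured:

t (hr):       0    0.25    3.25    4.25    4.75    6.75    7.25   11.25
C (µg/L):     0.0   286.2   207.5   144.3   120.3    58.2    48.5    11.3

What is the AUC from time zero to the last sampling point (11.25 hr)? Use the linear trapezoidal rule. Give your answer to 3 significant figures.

Trapezoidal AUC_0→11.25:
  [0→0.25]: (0.0+286.2)/2 × 0.25 = 35.775
  [0.25→3.25]: (286.2+207.5)/2 × 3 = 740.55
  [3.25→4.25]: (207.5+144.3)/2 × 1 = 175.9
  [4.25→4.75]: (144.3+120.3)/2 × 0.5 = 66.15
  [4.75→6.75]: (120.3+58.2)/2 × 2 = 178.5
  [6.75→7.25]: (58.2+48.5)/2 × 0.5 = 26.675
  [7.25→11.25]: (48.5+11.3)/2 × 4 = 119.6
  Sum = 1343.15 µg/L·hr

AUC = 1340 µg/L·hr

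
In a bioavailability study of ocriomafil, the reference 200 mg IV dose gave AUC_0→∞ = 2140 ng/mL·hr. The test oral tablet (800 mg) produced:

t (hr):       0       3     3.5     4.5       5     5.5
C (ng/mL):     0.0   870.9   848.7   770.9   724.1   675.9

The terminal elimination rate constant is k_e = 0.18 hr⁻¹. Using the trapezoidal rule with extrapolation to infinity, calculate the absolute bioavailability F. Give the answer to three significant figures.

Trapezoidal AUC_0→5.5 (oral tablet):
  [0→3]: (0.0+870.9)/2 × 3 = 1306.35
  [3→3.5]: (870.9+848.7)/2 × 0.5 = 429.9
  [3.5→4.5]: (848.7+770.9)/2 × 1 = 809.8
  [4.5→5]: (770.9+724.1)/2 × 0.5 = 373.75
  [5→5.5]: (724.1+675.9)/2 × 0.5 = 350.0
  Sum = 3269.8 ng/mL·hr
Tail: C_last/k_e = 675.9/0.18 = 3755.000
AUC_0→∞ (oral tablet) = 3269.8 + 3755.000 = 7024.8 ng/mL·hr
F = (AUC_ev/D_ev)/(AUC_iv/D_iv) = (7024.8/800)/(2140/200) = 8.781/10.7 = 0.8207

F = 0.821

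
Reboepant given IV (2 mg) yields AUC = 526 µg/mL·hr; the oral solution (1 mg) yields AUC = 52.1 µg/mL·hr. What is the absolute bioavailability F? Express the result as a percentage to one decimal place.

F = 19.8%

F = (AUC_ev / D_ev) / (AUC_iv / D_iv)
  = (52.1/1) / (526/2)
  = 52.1 / 263 = 0.1981
  = 19.81%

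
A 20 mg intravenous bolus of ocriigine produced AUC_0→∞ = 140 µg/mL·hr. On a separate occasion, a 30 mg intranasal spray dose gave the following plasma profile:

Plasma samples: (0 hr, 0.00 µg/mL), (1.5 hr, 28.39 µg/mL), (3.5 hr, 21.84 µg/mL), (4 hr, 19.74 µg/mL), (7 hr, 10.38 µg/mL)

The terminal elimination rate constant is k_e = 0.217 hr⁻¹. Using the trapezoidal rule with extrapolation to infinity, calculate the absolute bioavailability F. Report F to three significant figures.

Trapezoidal AUC_0→7 (intranasal spray):
  [0→1.5]: (0.00+28.39)/2 × 1.5 = 21.2925
  [1.5→3.5]: (28.39+21.84)/2 × 2 = 50.23
  [3.5→4]: (21.84+19.74)/2 × 0.5 = 10.395
  [4→7]: (19.74+10.38)/2 × 3 = 45.18
  Sum = 127.0975 µg/mL·hr
Tail: C_last/k_e = 10.38/0.217 = 47.834
AUC_0→∞ (intranasal spray) = 127.0975 + 47.834 = 174.9315 µg/mL·hr
F = (AUC_ev/D_ev)/(AUC_iv/D_iv) = (174.9315/30)/(140/20) = 5.83105/7 = 0.8330

F = 0.833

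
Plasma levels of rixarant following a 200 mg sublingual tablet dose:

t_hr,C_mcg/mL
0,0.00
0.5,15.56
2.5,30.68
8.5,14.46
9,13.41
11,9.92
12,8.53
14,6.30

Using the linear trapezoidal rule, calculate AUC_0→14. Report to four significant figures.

Trapezoidal AUC_0→14:
  [0→0.5]: (0.00+15.56)/2 × 0.5 = 3.89
  [0.5→2.5]: (15.56+30.68)/2 × 2 = 46.24
  [2.5→8.5]: (30.68+14.46)/2 × 6 = 135.42
  [8.5→9]: (14.46+13.41)/2 × 0.5 = 6.9675
  [9→11]: (13.41+9.92)/2 × 2 = 23.33
  [11→12]: (9.92+8.53)/2 × 1 = 9.225
  [12→14]: (8.53+6.30)/2 × 2 = 14.83
  Sum = 239.9025 mcg/mL·hr

AUC = 239.9 mcg/mL·hr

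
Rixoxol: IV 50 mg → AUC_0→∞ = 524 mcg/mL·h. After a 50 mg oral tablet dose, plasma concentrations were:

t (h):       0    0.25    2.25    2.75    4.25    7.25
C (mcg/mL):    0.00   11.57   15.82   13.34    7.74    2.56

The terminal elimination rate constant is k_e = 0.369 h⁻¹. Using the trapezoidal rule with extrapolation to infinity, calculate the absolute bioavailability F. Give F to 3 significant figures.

F = 0.142

Trapezoidal AUC_0→7.25 (oral tablet):
  [0→0.25]: (0.00+11.57)/2 × 0.25 = 1.44625
  [0.25→2.25]: (11.57+15.82)/2 × 2 = 27.39
  [2.25→2.75]: (15.82+13.34)/2 × 0.5 = 7.29
  [2.75→4.25]: (13.34+7.74)/2 × 1.5 = 15.81
  [4.25→7.25]: (7.74+2.56)/2 × 3 = 15.45
  Sum = 67.38625 mcg/mL·h
Tail: C_last/k_e = 2.56/0.369 = 6.938
AUC_0→∞ (oral tablet) = 67.38625 + 6.938 = 74.32425 mcg/mL·h
F = (AUC_ev/D_ev)/(AUC_iv/D_iv) = (74.32425/50)/(524/50) = 1.486485/10.48 = 0.1418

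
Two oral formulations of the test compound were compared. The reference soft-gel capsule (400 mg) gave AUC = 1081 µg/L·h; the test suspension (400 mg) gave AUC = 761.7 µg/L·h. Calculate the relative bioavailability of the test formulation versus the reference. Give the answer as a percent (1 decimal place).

F_rel = 70.5%

F_rel = (AUC_test/D_test) / (AUC_ref/D_ref)
      = (761.7/400) / (1081/400)
      = 1.90425 / 2.7025 = 0.7046 = 70.46%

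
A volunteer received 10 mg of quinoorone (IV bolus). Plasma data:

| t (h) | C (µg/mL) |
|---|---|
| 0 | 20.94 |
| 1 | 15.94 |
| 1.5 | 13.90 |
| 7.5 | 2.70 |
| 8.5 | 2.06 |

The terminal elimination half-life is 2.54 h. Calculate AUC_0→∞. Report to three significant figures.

Trapezoidal AUC_0→8.5:
  [0→1]: (20.94+15.94)/2 × 1 = 18.44
  [1→1.5]: (15.94+13.90)/2 × 0.5 = 7.46
  [1.5→7.5]: (13.90+2.70)/2 × 6 = 49.8
  [7.5→8.5]: (2.70+2.06)/2 × 1 = 2.38
  Sum = 78.08 µg/mL·h
k_e = ln2 / t½ = 0.693147 / 2.54 = 0.2729 h^-1
Extrapolated tail: C_last / k_e = 2.06 / 0.2729 = 7.549
AUC_0→∞ = 78.08 + 7.549 = 85.629 µg/mL·h

AUC = 85.6 µg/mL·h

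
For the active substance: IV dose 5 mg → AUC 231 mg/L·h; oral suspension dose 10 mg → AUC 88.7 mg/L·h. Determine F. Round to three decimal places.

F = (AUC_ev / D_ev) / (AUC_iv / D_iv)
  = (88.7/10) / (231/5)
  = 8.87 / 46.2 = 0.1920

F = 0.192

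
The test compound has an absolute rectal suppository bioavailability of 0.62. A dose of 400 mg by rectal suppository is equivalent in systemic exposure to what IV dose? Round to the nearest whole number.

Systemic exposure from an extravascular dose = F × D_ev, so the equivalent IV dose is F × D_ev.
D_iv = F × D_ev = 0.62 × 400 = 248 mg

D_iv = 248 mg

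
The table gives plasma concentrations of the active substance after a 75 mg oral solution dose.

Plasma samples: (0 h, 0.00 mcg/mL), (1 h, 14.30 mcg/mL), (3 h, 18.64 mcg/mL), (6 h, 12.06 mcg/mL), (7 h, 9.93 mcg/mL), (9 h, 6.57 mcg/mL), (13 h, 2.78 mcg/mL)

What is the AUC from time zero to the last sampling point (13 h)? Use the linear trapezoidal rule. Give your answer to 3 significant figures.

Trapezoidal AUC_0→13:
  [0→1]: (0.00+14.30)/2 × 1 = 7.15
  [1→3]: (14.30+18.64)/2 × 2 = 32.94
  [3→6]: (18.64+12.06)/2 × 3 = 46.05
  [6→7]: (12.06+9.93)/2 × 1 = 10.995
  [7→9]: (9.93+6.57)/2 × 2 = 16.5
  [9→13]: (6.57+2.78)/2 × 4 = 18.7
  Sum = 132.335 mcg/mL·h

AUC = 132 mcg/mL·h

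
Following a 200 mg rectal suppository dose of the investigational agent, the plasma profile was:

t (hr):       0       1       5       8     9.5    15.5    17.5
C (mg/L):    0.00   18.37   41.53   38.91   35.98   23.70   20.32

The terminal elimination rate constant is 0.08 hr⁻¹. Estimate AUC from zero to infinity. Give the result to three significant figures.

AUC = 783 mg/L·hr

Trapezoidal AUC_0→17.5:
  [0→1]: (0.00+18.37)/2 × 1 = 9.185
  [1→5]: (18.37+41.53)/2 × 4 = 119.8
  [5→8]: (41.53+38.91)/2 × 3 = 120.66
  [8→9.5]: (38.91+35.98)/2 × 1.5 = 56.1675
  [9.5→15.5]: (35.98+23.70)/2 × 6 = 179.04
  [15.5→17.5]: (23.70+20.32)/2 × 2 = 44.02
  Sum = 528.8725 mg/L·hr
Extrapolated tail: C_last / k_e = 20.32 / 0.08 = 254.000
AUC_0→∞ = 528.8725 + 254.000 = 782.8725 mg/L·hr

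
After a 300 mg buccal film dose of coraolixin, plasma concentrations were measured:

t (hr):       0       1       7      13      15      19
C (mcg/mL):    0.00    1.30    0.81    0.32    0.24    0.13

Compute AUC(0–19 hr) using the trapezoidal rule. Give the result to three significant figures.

AUC = 11.7 mcg/mL·hr

Trapezoidal AUC_0→19:
  [0→1]: (0.00+1.30)/2 × 1 = 0.65
  [1→7]: (1.30+0.81)/2 × 6 = 6.33
  [7→13]: (0.81+0.32)/2 × 6 = 3.39
  [13→15]: (0.32+0.24)/2 × 2 = 0.56
  [15→19]: (0.24+0.13)/2 × 4 = 0.74
  Sum = 11.67 mcg/mL·hr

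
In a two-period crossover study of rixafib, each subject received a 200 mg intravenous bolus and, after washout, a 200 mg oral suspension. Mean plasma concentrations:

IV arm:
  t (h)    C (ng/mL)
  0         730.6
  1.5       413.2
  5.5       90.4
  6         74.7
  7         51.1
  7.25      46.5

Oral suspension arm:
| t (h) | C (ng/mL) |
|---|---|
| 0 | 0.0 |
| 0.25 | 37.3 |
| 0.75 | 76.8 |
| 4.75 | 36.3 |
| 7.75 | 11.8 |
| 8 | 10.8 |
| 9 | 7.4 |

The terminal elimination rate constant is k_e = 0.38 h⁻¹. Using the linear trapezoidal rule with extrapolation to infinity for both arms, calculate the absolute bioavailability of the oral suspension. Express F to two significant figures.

Trapezoidal AUC_0→7.25 (IV):
  [0→1.5]: (730.6+413.2)/2 × 1.5 = 857.85
  [1.5→5.5]: (413.2+90.4)/2 × 4 = 1007.2
  [5.5→6]: (90.4+74.7)/2 × 0.5 = 41.275
  [6→7]: (74.7+51.1)/2 × 1 = 62.9
  [7→7.25]: (51.1+46.5)/2 × 0.25 = 12.2
  Sum = 1981.425 ng/mL·h
IV tail: 46.5/0.38 = 122.368; AUC_iv,0→∞ = 1981.425 + 122.368 = 2103.793 ng/mL·h
Trapezoidal AUC_0→9 (oral suspension):
  [0→0.25]: (0.0+37.3)/2 × 0.25 = 4.6625
  [0.25→0.75]: (37.3+76.8)/2 × 0.5 = 28.525
  [0.75→4.75]: (76.8+36.3)/2 × 4 = 226.2
  [4.75→7.75]: (36.3+11.8)/2 × 3 = 72.15
  [7.75→8]: (11.8+10.8)/2 × 0.25 = 2.825
  [8→9]: (10.8+7.4)/2 × 1 = 9.1
  Sum = 343.4625 ng/mL·h
oral suspension tail: 7.4/0.38 = 19.474; AUC_ev,0→∞ = 343.4625 + 19.474 = 362.9365 ng/mL·h
F = (AUC_ev/D_ev)/(AUC_iv/D_iv) = (362.9365/200)/(2103.793/200) = 1.8146825/10.518965 = 0.1725

F = 0.17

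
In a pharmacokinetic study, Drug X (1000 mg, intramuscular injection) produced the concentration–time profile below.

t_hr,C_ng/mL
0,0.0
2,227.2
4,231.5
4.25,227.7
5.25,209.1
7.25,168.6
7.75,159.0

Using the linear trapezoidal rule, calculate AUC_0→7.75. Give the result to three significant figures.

Trapezoidal AUC_0→7.75:
  [0→2]: (0.0+227.2)/2 × 2 = 227.2
  [2→4]: (227.2+231.5)/2 × 2 = 458.7
  [4→4.25]: (231.5+227.7)/2 × 0.25 = 57.4
  [4.25→5.25]: (227.7+209.1)/2 × 1 = 218.4
  [5.25→7.25]: (209.1+168.6)/2 × 2 = 377.7
  [7.25→7.75]: (168.6+159.0)/2 × 0.5 = 81.9
  Sum = 1421.3 ng/mL·hr

AUC = 1420 ng/mL·hr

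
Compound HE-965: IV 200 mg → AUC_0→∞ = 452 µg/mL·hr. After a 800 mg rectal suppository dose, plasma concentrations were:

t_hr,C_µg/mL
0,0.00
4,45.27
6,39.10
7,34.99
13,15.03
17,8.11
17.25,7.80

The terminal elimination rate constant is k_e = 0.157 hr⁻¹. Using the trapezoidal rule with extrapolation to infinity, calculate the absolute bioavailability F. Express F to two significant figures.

Trapezoidal AUC_0→17.25 (rectal suppository):
  [0→4]: (0.00+45.27)/2 × 4 = 90.54
  [4→6]: (45.27+39.10)/2 × 2 = 84.37
  [6→7]: (39.10+34.99)/2 × 1 = 37.045
  [7→13]: (34.99+15.03)/2 × 6 = 150.06
  [13→17]: (15.03+8.11)/2 × 4 = 46.28
  [17→17.25]: (8.11+7.80)/2 × 0.25 = 1.98875
  Sum = 410.28375 µg/mL·hr
Tail: C_last/k_e = 7.80/0.157 = 49.682
AUC_0→∞ (rectal suppository) = 410.28375 + 49.682 = 459.96575 µg/mL·hr
F = (AUC_ev/D_ev)/(AUC_iv/D_iv) = (459.96575/800)/(452/200) = 0.574957/2.26 = 0.2544

F = 0.25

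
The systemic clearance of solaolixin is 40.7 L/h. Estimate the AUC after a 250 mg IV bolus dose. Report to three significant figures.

AUC_0→∞ = Dose_iv / CL
        = 250 / 40.7 = 6.14251 mg/L·h

AUC = 6.14 mg/L·h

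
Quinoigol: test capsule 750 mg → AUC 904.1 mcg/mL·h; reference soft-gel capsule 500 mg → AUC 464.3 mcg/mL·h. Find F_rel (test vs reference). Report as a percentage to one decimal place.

F_rel = 129.8%

F_rel = (AUC_test/D_test) / (AUC_ref/D_ref)
      = (904.1/750) / (464.3/500)
      = 1.20547 / 0.9286 = 1.2982 = 129.82%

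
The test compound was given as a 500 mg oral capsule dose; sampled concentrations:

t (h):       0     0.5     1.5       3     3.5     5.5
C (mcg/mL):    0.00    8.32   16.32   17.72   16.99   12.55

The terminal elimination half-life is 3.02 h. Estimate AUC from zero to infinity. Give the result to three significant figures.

AUC = 133 mcg/mL·h

Trapezoidal AUC_0→5.5:
  [0→0.5]: (0.00+8.32)/2 × 0.5 = 2.08
  [0.5→1.5]: (8.32+16.32)/2 × 1 = 12.32
  [1.5→3]: (16.32+17.72)/2 × 1.5 = 25.53
  [3→3.5]: (17.72+16.99)/2 × 0.5 = 8.6775
  [3.5→5.5]: (16.99+12.55)/2 × 2 = 29.54
  Sum = 78.1475 mcg/mL·h
k_e = ln2 / t½ = 0.693147 / 3.02 = 0.2295 h^-1
Extrapolated tail: C_last / k_e = 12.55 / 0.2295 = 54.684
AUC_0→∞ = 78.1475 + 54.684 = 132.8315 mcg/mL·h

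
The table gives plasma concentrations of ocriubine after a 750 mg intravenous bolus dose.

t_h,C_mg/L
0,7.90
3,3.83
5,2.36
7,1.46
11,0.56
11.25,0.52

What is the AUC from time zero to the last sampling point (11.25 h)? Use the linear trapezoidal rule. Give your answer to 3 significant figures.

Trapezoidal AUC_0→11.25:
  [0→3]: (7.90+3.83)/2 × 3 = 17.595
  [3→5]: (3.83+2.36)/2 × 2 = 6.19
  [5→7]: (2.36+1.46)/2 × 2 = 3.82
  [7→11]: (1.46+0.56)/2 × 4 = 4.04
  [11→11.25]: (0.56+0.52)/2 × 0.25 = 0.135
  Sum = 31.78 mg/L·h

AUC = 31.8 mg/L·h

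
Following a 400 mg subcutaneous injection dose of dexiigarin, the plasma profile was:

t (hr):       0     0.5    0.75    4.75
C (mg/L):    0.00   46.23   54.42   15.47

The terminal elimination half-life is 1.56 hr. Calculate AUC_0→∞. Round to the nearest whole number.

AUC = 199 mg/L·hr

Trapezoidal AUC_0→4.75:
  [0→0.5]: (0.00+46.23)/2 × 0.5 = 11.5575
  [0.5→0.75]: (46.23+54.42)/2 × 0.25 = 12.58125
  [0.75→4.75]: (54.42+15.47)/2 × 4 = 139.78
  Sum = 163.91875 mg/L·hr
k_e = ln2 / t½ = 0.693147 / 1.56 = 0.4443 hr^-1
Extrapolated tail: C_last / k_e = 15.47 / 0.4443 = 34.819
AUC_0→∞ = 163.91875 + 34.819 = 198.73775 mg/L·hr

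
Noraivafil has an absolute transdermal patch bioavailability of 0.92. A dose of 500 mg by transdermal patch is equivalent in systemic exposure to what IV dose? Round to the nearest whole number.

Systemic exposure from an extravascular dose = F × D_ev, so the equivalent IV dose is F × D_ev.
D_iv = F × D_ev = 0.92 × 500 = 460 mg

D_iv = 460 mg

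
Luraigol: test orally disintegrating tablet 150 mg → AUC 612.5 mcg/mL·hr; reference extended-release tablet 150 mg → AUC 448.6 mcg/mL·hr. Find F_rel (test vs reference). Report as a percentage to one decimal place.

F_rel = 136.5%

F_rel = (AUC_test/D_test) / (AUC_ref/D_ref)
      = (612.5/150) / (448.6/150)
      = 4.08333 / 2.99067 = 1.3654 = 136.54%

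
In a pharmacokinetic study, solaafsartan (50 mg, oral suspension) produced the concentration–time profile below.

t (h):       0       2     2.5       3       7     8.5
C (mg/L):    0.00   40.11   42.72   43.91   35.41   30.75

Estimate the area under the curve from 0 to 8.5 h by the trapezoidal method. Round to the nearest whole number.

AUC = 291 mg/L·h

Trapezoidal AUC_0→8.5:
  [0→2]: (0.00+40.11)/2 × 2 = 40.11
  [2→2.5]: (40.11+42.72)/2 × 0.5 = 20.7075
  [2.5→3]: (42.72+43.91)/2 × 0.5 = 21.6575
  [3→7]: (43.91+35.41)/2 × 4 = 158.64
  [7→8.5]: (35.41+30.75)/2 × 1.5 = 49.62
  Sum = 290.735 mg/L·h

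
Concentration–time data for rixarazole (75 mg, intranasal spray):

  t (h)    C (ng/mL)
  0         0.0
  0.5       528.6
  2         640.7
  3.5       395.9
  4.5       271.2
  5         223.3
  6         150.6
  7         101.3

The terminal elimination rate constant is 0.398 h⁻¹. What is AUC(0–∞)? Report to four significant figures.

Trapezoidal AUC_0→7:
  [0→0.5]: (0.0+528.6)/2 × 0.5 = 132.15
  [0.5→2]: (528.6+640.7)/2 × 1.5 = 876.975
  [2→3.5]: (640.7+395.9)/2 × 1.5 = 777.45
  [3.5→4.5]: (395.9+271.2)/2 × 1 = 333.55
  [4.5→5]: (271.2+223.3)/2 × 0.5 = 123.625
  [5→6]: (223.3+150.6)/2 × 1 = 186.95
  [6→7]: (150.6+101.3)/2 × 1 = 125.95
  Sum = 2556.65 ng/mL·h
Extrapolated tail: C_last / k_e = 101.3 / 0.398 = 254.523
AUC_0→∞ = 2556.65 + 254.523 = 2811.173 ng/mL·h

AUC = 2811 ng/mL·h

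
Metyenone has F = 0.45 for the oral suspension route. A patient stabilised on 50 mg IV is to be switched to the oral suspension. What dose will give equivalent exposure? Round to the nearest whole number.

D_oral = 111 mg

For equal systemic exposure: F × D_ev = D_iv
D_ev = D_iv / F = 50 / 0.45 = 111.111 mg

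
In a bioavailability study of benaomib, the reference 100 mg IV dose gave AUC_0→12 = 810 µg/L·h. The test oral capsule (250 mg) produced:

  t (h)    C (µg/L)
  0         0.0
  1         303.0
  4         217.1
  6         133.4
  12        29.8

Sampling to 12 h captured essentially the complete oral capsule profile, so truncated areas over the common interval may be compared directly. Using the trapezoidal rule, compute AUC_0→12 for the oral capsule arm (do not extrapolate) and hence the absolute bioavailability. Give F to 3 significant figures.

Trapezoidal AUC_0→12 (oral capsule):
  [0→1]: (0.0+303.0)/2 × 1 = 151.5
  [1→4]: (303.0+217.1)/2 × 3 = 780.15
  [4→6]: (217.1+133.4)/2 × 2 = 350.5
  [6→12]: (133.4+29.8)/2 × 6 = 489.6
  Sum = 1771.75 µg/L·h
F = (AUC_ev/D_ev)/(AUC_iv/D_iv) = (1771.75/250)/(810/100) = 7.087/8.1 = 0.8749

F = 0.875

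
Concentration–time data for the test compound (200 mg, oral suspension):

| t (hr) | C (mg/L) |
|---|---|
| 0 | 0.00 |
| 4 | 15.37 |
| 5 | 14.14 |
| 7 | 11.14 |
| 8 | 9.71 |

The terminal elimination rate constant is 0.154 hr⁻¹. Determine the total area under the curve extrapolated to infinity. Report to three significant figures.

AUC = 144 mg/L·hr

Trapezoidal AUC_0→8:
  [0→4]: (0.00+15.37)/2 × 4 = 30.74
  [4→5]: (15.37+14.14)/2 × 1 = 14.755
  [5→7]: (14.14+11.14)/2 × 2 = 25.28
  [7→8]: (11.14+9.71)/2 × 1 = 10.425
  Sum = 81.2 mg/L·hr
Extrapolated tail: C_last / k_e = 9.71 / 0.154 = 63.052
AUC_0→∞ = 81.2 + 63.052 = 144.252 mg/L·hr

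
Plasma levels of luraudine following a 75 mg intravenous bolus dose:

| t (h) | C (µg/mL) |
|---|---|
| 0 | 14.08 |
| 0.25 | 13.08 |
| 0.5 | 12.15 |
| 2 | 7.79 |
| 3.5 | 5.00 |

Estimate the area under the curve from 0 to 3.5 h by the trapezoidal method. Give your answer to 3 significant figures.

AUC = 31.1 µg/mL·h

Trapezoidal AUC_0→3.5:
  [0→0.25]: (14.08+13.08)/2 × 0.25 = 3.395
  [0.25→0.5]: (13.08+12.15)/2 × 0.25 = 3.15375
  [0.5→2]: (12.15+7.79)/2 × 1.5 = 14.955
  [2→3.5]: (7.79+5.00)/2 × 1.5 = 9.5925
  Sum = 31.09625 µg/mL·h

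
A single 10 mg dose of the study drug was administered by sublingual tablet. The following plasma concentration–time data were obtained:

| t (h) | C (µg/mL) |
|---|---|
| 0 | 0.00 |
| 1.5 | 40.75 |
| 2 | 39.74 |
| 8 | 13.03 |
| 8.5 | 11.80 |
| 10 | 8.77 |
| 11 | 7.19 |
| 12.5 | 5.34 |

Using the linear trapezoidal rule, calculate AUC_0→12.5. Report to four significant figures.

AUC = 248.0 µg/mL·h

Trapezoidal AUC_0→12.5:
  [0→1.5]: (0.00+40.75)/2 × 1.5 = 30.5625
  [1.5→2]: (40.75+39.74)/2 × 0.5 = 20.1225
  [2→8]: (39.74+13.03)/2 × 6 = 158.31
  [8→8.5]: (13.03+11.80)/2 × 0.5 = 6.2075
  [8.5→10]: (11.80+8.77)/2 × 1.5 = 15.4275
  [10→11]: (8.77+7.19)/2 × 1 = 7.98
  [11→12.5]: (7.19+5.34)/2 × 1.5 = 9.3975
  Sum = 248.0075 µg/mL·h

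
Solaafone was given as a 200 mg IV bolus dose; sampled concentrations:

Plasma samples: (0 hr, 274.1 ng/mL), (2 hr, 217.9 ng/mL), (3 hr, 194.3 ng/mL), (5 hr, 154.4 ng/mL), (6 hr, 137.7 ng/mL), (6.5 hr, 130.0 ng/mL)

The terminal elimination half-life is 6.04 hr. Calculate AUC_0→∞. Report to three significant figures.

Trapezoidal AUC_0→6.5:
  [0→2]: (274.1+217.9)/2 × 2 = 492.0
  [2→3]: (217.9+194.3)/2 × 1 = 206.1
  [3→5]: (194.3+154.4)/2 × 2 = 348.7
  [5→6]: (154.4+137.7)/2 × 1 = 146.05
  [6→6.5]: (137.7+130.0)/2 × 0.5 = 66.925
  Sum = 1259.775 ng/mL·hr
k_e = ln2 / t½ = 0.693147 / 6.04 = 0.1148 hr^-1
Extrapolated tail: C_last / k_e = 130.0 / 0.1148 = 1132.404
AUC_0→∞ = 1259.775 + 1132.404 = 2392.179 ng/mL·hr

AUC = 2390 ng/mL·hr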